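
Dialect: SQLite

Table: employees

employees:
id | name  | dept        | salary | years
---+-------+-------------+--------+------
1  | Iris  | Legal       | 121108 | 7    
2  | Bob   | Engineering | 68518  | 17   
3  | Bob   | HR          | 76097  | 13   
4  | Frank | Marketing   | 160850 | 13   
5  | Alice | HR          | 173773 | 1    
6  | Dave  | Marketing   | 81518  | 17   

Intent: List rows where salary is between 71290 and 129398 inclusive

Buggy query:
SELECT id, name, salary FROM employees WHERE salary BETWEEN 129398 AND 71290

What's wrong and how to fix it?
Bug: BETWEEN expects the lower bound first; with 129398 AND 71290 the range is empty

Fix: Write BETWEEN 71290 AND 129398

Corrected query:
SELECT id, name, salary FROM employees WHERE salary BETWEEN 71290 AND 129398

Result:
id | name | salary
---+------+-------
1  | Iris | 121108
3  | Bob  | 76097 
6  | Dave | 81518 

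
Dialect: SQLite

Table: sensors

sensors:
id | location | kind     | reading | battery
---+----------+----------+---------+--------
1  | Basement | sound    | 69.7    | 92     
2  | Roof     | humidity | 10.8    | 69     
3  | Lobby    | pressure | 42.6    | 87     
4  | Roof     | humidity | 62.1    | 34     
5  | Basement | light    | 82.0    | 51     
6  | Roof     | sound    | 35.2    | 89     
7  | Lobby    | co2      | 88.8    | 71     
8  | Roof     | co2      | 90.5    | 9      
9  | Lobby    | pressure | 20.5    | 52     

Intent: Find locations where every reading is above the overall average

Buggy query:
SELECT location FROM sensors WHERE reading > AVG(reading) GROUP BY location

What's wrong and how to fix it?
Bug: WHERE evaluates per row before aggregation, so AVG() is unavailable

Fix: Compute the overall average in a scalar subquery and compare each group's MIN against it in HAVING

Corrected query:
SELECT location FROM sensors GROUP BY location HAVING MIN(reading) > (SELECT AVG(reading) FROM sensors)

Result:
location
--------
Basement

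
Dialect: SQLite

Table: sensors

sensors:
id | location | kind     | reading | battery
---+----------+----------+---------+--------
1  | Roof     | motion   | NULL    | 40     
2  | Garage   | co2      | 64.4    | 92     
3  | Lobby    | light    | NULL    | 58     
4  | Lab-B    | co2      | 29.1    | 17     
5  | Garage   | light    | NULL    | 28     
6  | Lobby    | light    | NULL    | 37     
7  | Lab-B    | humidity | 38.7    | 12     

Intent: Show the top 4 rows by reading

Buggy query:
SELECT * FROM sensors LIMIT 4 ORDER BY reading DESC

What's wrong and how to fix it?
Bug: LIMIT must come after ORDER BY

Fix: Swap the clauses: ORDER BY first, then LIMIT

Corrected query:
SELECT * FROM sensors ORDER BY reading DESC LIMIT 4

Result:
id | location | kind     | reading | battery
---+----------+----------+---------+--------
2  | Garage   | co2      | 64.4    | 92     
7  | Lab-B    | humidity | 38.7    | 12     
4  | Lab-B    | co2      | 29.1    | 17     
1  | Roof     | motion   | NULL    | 40     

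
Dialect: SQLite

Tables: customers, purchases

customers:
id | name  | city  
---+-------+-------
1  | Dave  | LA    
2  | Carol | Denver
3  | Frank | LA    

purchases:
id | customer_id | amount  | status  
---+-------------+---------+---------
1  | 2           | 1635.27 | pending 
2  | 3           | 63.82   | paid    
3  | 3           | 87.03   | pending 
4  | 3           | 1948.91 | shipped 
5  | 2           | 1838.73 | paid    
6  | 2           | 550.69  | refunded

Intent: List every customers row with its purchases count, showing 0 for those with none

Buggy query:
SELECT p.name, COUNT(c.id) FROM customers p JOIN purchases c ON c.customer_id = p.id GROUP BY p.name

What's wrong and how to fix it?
Bug: An inner join excludes parents with zero children

Fix: Use LEFT JOIN so parents without children still appear (COUNT(c.id) gives 0)

Corrected query:
SELECT p.name, COUNT(c.id) FROM customers p LEFT JOIN purchases c ON c.customer_id = p.id GROUP BY p.name

Result:
name  | COUNT(c.id)
------+------------
Carol | 3          
Dave  | 0          
Frank | 3          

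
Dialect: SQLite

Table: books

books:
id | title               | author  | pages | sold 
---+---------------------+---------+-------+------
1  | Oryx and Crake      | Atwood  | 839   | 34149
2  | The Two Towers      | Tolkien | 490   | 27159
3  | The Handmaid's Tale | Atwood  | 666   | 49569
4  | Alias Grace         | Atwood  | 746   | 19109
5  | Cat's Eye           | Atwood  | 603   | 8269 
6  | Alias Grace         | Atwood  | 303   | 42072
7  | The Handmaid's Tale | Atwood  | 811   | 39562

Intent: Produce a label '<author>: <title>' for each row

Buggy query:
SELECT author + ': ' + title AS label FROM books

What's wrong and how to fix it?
Bug: SQLite uses || for string concatenation; + coerces text to numbers (yielding 0)

Fix: Replace + with || to concatenate text

Corrected query:
SELECT author || ': ' || title AS label FROM books

Result:
label                      
---------------------------
Atwood: Oryx and Crake     
Tolkien: The Two Towers    
Atwood: The Handmaid's Tale
Atwood: Alias Grace        
Atwood: Cat's Eye          
Atwood: Alias Grace        
Atwood: The Handmaid's Tale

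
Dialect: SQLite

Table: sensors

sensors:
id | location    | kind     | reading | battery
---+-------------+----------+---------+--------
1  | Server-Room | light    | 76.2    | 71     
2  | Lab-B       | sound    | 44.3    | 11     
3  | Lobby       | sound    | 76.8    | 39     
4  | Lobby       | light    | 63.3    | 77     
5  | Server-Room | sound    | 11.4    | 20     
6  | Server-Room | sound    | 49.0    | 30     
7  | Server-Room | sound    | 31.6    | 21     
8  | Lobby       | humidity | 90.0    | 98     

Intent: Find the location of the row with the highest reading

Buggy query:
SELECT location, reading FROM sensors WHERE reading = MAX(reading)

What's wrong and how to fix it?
Bug: MAX(reading) is an aggregate and cannot be used directly in WHERE

Fix: Use a subquery: WHERE reading = (SELECT MAX(reading) FROM sensors)

Corrected query:
SELECT location, reading FROM sensors WHERE reading = (SELECT MAX(reading) FROM sensors)

Result:
location | reading
---------+--------
Lobby    | 90     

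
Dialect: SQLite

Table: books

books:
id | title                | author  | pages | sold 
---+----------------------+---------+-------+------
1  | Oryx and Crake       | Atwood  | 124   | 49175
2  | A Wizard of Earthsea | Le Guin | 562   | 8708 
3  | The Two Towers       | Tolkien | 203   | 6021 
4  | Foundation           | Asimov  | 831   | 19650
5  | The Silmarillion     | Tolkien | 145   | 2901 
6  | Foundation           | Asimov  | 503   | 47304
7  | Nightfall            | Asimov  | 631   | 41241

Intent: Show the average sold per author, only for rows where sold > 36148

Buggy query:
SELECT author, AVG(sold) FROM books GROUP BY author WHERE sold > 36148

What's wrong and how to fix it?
Bug: Row-level WHERE must come before GROUP BY in the clause order

Fix: Place WHERE between FROM and GROUP BY

Corrected query:
SELECT author, AVG(sold) FROM books WHERE sold > 36148 GROUP BY author

Result:
author | AVG(sold)
-------+----------
Asimov | 44272.5  
Atwood | 49175    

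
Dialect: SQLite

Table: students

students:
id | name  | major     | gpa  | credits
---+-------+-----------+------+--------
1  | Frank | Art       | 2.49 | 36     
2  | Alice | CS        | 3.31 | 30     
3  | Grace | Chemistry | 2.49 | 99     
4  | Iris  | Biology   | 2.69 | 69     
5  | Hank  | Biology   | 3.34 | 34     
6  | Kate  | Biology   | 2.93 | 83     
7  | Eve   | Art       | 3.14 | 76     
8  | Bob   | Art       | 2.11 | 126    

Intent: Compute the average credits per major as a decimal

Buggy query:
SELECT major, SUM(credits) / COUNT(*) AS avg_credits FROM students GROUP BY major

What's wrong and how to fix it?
Bug: SUM(credits) and COUNT(*) are both integers; the division truncates the fractional part

Fix: Multiply by 1.0 (or CAST to REAL) to force floating-point division

Corrected query:
SELECT major, SUM(credits) * 1.0 / COUNT(*) AS avg_credits FROM students GROUP BY major

Result:
major     | avg_credits
----------+------------
Art       | 79.333333  
Biology   | 62         
CS        | 30         
Chemistry | 99         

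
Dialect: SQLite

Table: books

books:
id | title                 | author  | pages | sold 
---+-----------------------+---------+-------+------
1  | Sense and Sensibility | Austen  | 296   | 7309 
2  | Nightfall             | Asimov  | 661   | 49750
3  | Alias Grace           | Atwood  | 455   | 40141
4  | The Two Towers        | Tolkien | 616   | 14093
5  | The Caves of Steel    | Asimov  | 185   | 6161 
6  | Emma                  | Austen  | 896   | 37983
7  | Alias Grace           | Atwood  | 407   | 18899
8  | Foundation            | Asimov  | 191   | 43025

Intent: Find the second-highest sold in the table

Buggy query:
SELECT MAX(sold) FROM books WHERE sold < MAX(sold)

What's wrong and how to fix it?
Bug: MAX(sold) on the right of the comparison is an aggregate-in-WHERE error

Fix: Compute the overall MAX in a subquery, then take MAX of rows below it

Corrected query:
SELECT MAX(sold) FROM books WHERE sold < (SELECT MAX(sold) FROM books)

Result:
MAX(sold)
---------
43025    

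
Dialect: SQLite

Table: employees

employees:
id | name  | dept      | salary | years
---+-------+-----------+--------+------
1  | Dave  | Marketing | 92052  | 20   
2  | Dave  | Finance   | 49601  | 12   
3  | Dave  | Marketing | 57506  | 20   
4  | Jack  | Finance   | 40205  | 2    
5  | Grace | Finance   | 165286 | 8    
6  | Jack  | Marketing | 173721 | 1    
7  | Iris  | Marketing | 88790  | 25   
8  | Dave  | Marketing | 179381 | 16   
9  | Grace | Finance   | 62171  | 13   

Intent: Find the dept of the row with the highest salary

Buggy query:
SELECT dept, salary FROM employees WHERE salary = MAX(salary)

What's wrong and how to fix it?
Bug: WHERE is evaluated per row; an aggregate over the whole table isn't defined there

Fix: Wrap MAX in a scalar subquery so WHERE compares against a single value

Corrected query:
SELECT dept, salary FROM employees WHERE salary = (SELECT MAX(salary) FROM employees)

Result:
dept      | salary
----------+-------
Marketing | 179381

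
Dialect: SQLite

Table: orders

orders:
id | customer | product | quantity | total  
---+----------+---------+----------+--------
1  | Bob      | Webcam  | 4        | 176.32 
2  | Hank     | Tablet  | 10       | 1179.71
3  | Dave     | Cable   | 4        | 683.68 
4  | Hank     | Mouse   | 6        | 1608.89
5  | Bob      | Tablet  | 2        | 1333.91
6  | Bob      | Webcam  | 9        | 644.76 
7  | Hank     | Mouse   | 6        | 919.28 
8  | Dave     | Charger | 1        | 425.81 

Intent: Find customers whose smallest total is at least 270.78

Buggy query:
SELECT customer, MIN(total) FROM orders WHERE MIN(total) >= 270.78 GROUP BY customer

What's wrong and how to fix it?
Bug: MIN() in WHERE is a misuse of aggregate

Fix: Use HAVING for the per-group MIN condition

Corrected query:
SELECT customer, MIN(total) FROM orders GROUP BY customer HAVING MIN(total) >= 270.78

Result:
customer | MIN(total)
---------+-----------
Dave     | 425.81    
Hank     | 919.28    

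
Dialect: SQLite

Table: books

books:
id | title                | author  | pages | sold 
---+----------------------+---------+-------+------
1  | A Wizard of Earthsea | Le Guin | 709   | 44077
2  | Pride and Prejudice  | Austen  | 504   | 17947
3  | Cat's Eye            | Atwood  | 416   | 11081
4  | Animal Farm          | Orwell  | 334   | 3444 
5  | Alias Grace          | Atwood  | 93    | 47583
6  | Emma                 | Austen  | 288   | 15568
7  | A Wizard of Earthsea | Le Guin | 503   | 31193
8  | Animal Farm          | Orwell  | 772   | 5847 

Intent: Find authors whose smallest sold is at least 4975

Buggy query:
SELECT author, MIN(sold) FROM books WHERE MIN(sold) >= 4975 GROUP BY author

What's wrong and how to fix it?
Bug: MIN() in WHERE is a misuse of aggregate

Fix: Replace WHERE with HAVING after the GROUP BY

Corrected query:
SELECT author, MIN(sold) FROM books GROUP BY author HAVING MIN(sold) >= 4975

Result:
author  | MIN(sold)
--------+----------
Atwood  | 11081    
Austen  | 15568    
Le Guin | 31193    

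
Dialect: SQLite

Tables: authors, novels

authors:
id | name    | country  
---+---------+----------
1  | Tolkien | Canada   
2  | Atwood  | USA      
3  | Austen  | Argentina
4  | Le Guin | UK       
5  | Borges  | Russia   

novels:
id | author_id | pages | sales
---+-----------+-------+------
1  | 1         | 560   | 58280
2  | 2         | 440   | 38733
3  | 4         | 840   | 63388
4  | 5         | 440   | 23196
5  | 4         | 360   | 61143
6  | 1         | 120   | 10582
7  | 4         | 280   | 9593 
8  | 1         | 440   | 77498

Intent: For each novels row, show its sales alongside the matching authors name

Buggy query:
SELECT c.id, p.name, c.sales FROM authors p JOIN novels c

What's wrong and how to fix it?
Bug: JOIN with no ON clause produces a cartesian product; every novels row pairs with every authors row

Fix: Specify the join condition linking the foreign key to the parent id

Corrected query:
SELECT c.id, p.name, c.sales FROM authors p JOIN novels c ON c.author_id = p.id

Result:
id | name    | sales
---+---------+------
1  | Tolkien | 58280
2  | Atwood  | 38733
3  | Le Guin | 63388
4  | Borges  | 23196
5  | Le Guin | 61143
6  | Tolkien | 10582
7  | Le Guin | 9593 
8  | Tolkien | 77498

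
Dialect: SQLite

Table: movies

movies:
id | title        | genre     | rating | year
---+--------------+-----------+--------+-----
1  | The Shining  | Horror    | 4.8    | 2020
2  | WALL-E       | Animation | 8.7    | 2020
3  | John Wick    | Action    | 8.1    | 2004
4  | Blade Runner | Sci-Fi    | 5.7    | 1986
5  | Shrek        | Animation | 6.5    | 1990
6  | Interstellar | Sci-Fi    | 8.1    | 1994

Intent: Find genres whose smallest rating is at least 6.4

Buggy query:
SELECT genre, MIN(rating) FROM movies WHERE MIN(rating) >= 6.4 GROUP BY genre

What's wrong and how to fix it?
Bug: MIN() in WHERE is a misuse of aggregate

Fix: Replace WHERE with HAVING after the GROUP BY

Corrected query:
SELECT genre, MIN(rating) FROM movies GROUP BY genre HAVING MIN(rating) >= 6.4

Result:
genre     | MIN(rating)
----------+------------
Action    | 8.1        
Animation | 6.5        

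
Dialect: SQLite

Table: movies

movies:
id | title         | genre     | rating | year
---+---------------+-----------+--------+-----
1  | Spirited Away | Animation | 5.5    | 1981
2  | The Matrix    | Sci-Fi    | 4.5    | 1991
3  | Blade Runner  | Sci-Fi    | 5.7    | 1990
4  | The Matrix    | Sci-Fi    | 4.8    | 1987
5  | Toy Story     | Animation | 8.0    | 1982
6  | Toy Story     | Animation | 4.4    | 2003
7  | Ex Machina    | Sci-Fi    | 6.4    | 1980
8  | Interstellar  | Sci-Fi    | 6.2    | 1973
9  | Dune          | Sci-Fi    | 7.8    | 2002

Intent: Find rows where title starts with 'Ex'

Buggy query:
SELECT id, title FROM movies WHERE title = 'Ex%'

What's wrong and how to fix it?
Bug: Wildcards only work with LIKE; '=' treats '%' as a literal character

Fix: Replace '=' with LIKE so 'Ex%' is treated as a pattern

Corrected query:
SELECT id, title FROM movies WHERE title LIKE 'Ex%'

Result:
id | title     
---+-----------
7  | Ex Machina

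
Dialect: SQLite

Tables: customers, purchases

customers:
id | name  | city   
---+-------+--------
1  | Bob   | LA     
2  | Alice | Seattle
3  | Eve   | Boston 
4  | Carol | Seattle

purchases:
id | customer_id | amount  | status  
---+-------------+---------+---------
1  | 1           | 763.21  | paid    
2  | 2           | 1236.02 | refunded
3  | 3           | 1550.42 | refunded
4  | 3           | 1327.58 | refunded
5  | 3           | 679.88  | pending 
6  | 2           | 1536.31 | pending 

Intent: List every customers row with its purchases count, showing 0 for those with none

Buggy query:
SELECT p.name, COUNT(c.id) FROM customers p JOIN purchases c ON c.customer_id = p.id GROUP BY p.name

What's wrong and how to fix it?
Bug: An inner join excludes parents with zero children

Fix: Use LEFT JOIN so parents without children still appear (COUNT(c.id) gives 0)

Corrected query:
SELECT p.name, COUNT(c.id) FROM customers p LEFT JOIN purchases c ON c.customer_id = p.id GROUP BY p.name

Result:
name  | COUNT(c.id)
------+------------
Alice | 2          
Bob   | 1          
Carol | 0          
Eve   | 3          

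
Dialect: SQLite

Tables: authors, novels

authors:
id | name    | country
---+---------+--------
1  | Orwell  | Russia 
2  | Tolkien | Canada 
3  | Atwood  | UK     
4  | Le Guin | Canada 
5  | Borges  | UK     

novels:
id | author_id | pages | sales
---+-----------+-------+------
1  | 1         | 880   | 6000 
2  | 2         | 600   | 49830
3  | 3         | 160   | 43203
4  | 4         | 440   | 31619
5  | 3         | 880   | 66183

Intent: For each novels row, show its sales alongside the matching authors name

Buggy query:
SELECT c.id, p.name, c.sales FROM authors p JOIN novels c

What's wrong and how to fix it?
Bug: JOIN with no ON clause produces a cartesian product; every novels row pairs with every authors row

Fix: Add ON c.author_id = p.id to the JOIN

Corrected query:
SELECT c.id, p.name, c.sales FROM authors p JOIN novels c ON c.author_id = p.id

Result:
id | name    | sales
---+---------+------
1  | Orwell  | 6000 
2  | Tolkien | 49830
3  | Atwood  | 43203
4  | Le Guin | 31619
5  | Atwood  | 66183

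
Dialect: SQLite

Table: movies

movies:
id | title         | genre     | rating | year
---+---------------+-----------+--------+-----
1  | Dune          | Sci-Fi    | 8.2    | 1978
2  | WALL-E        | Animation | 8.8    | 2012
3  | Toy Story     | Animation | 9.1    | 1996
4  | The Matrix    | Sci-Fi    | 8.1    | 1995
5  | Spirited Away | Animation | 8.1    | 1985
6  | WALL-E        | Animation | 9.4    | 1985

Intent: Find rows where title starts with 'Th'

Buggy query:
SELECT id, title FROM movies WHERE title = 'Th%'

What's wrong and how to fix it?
Bug: Wildcards only work with LIKE; '=' treats '%' as a literal character

Fix: Use LIKE for wildcard pattern matching

Corrected query:
SELECT id, title FROM movies WHERE title LIKE 'Th%'

Result:
id | title     
---+-----------
4  | The Matrix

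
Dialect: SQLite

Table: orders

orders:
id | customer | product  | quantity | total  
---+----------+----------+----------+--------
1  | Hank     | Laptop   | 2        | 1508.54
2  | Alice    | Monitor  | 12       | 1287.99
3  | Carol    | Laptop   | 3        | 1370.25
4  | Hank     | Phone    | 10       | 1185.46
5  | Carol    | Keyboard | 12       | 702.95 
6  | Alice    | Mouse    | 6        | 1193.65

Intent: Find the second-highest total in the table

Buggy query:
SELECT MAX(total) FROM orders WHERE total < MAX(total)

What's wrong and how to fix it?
Bug: The inner MAX is an aggregate inside WHERE, which is not allowed

Fix: Put the inner MAX in a scalar subquery

Corrected query:
SELECT MAX(total) FROM orders WHERE total < (SELECT MAX(total) FROM orders)

Result:
MAX(total)
----------
1370.25   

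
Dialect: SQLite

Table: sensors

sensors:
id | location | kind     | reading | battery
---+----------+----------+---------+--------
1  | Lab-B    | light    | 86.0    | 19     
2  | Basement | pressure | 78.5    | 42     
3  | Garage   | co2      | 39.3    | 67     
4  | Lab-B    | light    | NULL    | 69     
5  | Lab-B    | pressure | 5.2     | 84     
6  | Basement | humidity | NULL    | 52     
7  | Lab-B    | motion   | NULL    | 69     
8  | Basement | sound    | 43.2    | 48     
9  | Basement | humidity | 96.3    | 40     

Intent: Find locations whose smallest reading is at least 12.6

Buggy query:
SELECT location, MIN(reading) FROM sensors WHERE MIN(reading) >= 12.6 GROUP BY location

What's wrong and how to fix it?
Bug: Aggregates like MIN are computed per group after WHERE runs

Fix: Use HAVING for the per-group MIN condition

Corrected query:
SELECT location, MIN(reading) FROM sensors GROUP BY location HAVING MIN(reading) >= 12.6

Result:
location | MIN(reading)
---------+-------------
Basement | 43.2        
Garage   | 39.3        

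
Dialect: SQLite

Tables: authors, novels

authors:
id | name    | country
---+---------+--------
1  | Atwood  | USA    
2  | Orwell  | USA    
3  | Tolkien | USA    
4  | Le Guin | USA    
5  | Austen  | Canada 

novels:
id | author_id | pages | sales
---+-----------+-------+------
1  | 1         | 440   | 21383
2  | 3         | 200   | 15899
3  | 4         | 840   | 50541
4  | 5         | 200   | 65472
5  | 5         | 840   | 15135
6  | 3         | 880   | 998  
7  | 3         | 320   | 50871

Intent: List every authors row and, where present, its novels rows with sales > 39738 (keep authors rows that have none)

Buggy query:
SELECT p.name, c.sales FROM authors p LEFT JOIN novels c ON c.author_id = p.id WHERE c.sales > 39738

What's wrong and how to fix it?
Bug: Filtering c.sales in WHERE discards the NULL rows produced by LEFT JOIN, turning it into an inner join

Fix: Move the right-table condition into the ON clause so unmatched parents are kept

Corrected query:
SELECT p.name, c.sales FROM authors p LEFT JOIN novels c ON c.author_id = p.id AND c.sales > 39738

Result:
name    | sales
--------+------
Atwood  | NULL 
Orwell  | NULL 
Tolkien | 50871
Le Guin | 50541
Austen  | 65472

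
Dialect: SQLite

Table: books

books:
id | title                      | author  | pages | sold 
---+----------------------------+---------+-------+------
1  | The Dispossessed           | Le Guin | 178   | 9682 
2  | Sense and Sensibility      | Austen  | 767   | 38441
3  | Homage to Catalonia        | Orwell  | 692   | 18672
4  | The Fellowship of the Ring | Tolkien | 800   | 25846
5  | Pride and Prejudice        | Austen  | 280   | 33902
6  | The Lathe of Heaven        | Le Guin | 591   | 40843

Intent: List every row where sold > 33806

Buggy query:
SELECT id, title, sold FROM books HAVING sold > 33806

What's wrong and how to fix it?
Bug: This is a non-aggregate query (no GROUP BY, no aggregates), so in SQLite the HAVING clause is invalid here; a row-level condition belongs in WHERE

Fix: Replace HAVING with WHERE since the condition applies to individual rows

Corrected query:
SELECT id, title, sold FROM books WHERE sold > 33806

Result:
id | title                 | sold 
---+-----------------------+------
2  | Sense and Sensibility | 38441
5  | Pride and Prejudice   | 33902
6  | The Lathe of Heaven   | 40843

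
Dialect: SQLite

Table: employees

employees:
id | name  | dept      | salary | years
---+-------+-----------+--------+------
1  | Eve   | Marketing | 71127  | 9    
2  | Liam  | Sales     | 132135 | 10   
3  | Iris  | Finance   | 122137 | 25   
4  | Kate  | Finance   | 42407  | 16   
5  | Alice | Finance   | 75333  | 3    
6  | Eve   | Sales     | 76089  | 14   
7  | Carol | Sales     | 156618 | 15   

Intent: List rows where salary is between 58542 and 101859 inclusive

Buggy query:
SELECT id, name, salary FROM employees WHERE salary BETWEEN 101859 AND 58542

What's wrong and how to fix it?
Bug: The bounds are reversed; BETWEEN a AND b requires a <= b to match anything

Fix: Swap the bounds so the smaller value comes first

Corrected query:
SELECT id, name, salary FROM employees WHERE salary BETWEEN 58542 AND 101859

Result:
id | name  | salary
---+-------+-------
1  | Eve   | 71127 
5  | Alice | 75333 
6  | Eve   | 76089 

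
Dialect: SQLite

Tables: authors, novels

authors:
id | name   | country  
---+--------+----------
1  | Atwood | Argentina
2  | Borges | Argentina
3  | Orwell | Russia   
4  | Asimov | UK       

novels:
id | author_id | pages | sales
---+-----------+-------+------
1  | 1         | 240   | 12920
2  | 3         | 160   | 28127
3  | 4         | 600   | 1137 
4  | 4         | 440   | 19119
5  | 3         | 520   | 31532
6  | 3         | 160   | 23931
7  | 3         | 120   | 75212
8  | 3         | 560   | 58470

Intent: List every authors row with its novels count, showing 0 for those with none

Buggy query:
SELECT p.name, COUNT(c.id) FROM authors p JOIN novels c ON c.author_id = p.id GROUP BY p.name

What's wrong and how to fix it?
Bug: INNER JOIN drops authors rows that have no matching novels rows

Fix: Switch to LEFT JOIN to retain unmatched parent rows

Corrected query:
SELECT p.name, COUNT(c.id) FROM authors p LEFT JOIN novels c ON c.author_id = p.id GROUP BY p.name

Result:
name   | COUNT(c.id)
-------+------------
Asimov | 2          
Atwood | 1          
Borges | 0          
Orwell | 5          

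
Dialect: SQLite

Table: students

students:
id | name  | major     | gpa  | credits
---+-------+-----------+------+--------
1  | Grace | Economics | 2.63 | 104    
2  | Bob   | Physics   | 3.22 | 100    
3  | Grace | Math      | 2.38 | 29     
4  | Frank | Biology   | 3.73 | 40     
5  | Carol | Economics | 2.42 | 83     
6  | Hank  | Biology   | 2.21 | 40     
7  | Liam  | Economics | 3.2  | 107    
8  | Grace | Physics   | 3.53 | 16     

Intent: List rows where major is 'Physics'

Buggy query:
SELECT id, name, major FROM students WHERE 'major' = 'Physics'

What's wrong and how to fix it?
Bug: Single quotes denote string literals in SQL; the column name is being compared as a constant string

Fix: Reference the column as major without single quotes

Corrected query:
SELECT id, name, major FROM students WHERE major = 'Physics'

Result:
id | name  | major  
---+-------+--------
2  | Bob   | Physics
8  | Grace | Physics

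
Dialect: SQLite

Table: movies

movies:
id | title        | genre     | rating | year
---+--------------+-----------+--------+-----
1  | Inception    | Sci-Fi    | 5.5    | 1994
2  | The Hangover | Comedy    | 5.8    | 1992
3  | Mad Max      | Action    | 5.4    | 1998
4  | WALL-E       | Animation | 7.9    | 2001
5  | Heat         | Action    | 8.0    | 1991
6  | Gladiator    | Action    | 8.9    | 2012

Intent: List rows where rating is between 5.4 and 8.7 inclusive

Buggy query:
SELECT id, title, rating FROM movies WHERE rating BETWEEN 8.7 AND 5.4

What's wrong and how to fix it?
Bug: The bounds are reversed; BETWEEN a AND b requires a <= b to match anything

Fix: Write BETWEEN 5.4 AND 8.7

Corrected query:
SELECT id, title, rating FROM movies WHERE rating BETWEEN 5.4 AND 8.7

Result:
id | title        | rating
---+--------------+-------
1  | Inception    | 5.5   
2  | The Hangover | 5.8   
3  | Mad Max      | 5.4   
4  | WALL-E       | 7.9   
5  | Heat         | 8     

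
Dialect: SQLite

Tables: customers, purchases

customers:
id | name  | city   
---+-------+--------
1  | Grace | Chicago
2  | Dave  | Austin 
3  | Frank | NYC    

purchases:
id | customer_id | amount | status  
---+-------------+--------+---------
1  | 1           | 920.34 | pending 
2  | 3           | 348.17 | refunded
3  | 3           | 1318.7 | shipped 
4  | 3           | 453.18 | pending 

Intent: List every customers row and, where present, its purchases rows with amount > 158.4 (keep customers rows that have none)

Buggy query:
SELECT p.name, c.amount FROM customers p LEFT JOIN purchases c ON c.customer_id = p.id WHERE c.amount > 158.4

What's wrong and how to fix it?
Bug: Filtering c.amount in WHERE discards the NULL rows produced by LEFT JOIN, turning it into an inner join

Fix: Put 'c.amount > 158.4' in the JOIN's ON clause instead of WHERE

Corrected query:
SELECT p.name, c.amount FROM customers p LEFT JOIN purchases c ON c.customer_id = p.id AND c.amount > 158.4

Result:
name  | amount
------+-------
Grace | 920.34
Dave  | NULL  
Frank | 348.17
Frank | 453.18
Frank | 1318.7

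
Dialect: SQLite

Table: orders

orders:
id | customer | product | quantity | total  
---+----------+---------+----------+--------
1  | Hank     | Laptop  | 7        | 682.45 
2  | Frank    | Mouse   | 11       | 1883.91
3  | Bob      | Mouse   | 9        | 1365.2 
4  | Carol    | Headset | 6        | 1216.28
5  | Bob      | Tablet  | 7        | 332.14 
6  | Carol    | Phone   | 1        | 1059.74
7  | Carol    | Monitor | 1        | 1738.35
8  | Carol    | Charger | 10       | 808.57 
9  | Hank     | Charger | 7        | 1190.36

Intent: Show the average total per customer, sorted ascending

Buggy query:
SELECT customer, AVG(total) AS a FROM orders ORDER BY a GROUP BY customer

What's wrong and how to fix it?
Bug: GROUP BY must precede ORDER BY

Fix: Move ORDER BY to the end, after GROUP BY

Corrected query:
SELECT customer, AVG(total) AS a FROM orders GROUP BY customer ORDER BY a

Result:
customer | a       
---------+---------
Bob      | 848.67  
Hank     | 936.405 
Carol    | 1205.735
Frank    | 1883.91 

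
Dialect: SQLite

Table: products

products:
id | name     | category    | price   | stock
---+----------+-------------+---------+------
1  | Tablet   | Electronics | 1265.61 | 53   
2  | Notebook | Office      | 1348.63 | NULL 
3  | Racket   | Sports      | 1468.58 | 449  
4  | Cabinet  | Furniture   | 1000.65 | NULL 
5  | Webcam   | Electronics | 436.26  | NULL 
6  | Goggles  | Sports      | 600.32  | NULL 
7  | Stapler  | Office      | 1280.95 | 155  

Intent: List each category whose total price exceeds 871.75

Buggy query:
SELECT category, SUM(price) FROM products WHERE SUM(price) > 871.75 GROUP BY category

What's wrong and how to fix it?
Bug: SUM(price) is an aggregate, but WHERE filters rows before aggregation

Fix: Use HAVING (which filters groups after aggregation) instead of WHERE

Corrected query:
SELECT category, SUM(price) FROM products GROUP BY category HAVING SUM(price) > 871.75

Result:
category    | SUM(price)
------------+-----------
Electronics | 1701.87   
Furniture   | 1000.65   
Office      | 2629.58   
Sports      | 2068.9    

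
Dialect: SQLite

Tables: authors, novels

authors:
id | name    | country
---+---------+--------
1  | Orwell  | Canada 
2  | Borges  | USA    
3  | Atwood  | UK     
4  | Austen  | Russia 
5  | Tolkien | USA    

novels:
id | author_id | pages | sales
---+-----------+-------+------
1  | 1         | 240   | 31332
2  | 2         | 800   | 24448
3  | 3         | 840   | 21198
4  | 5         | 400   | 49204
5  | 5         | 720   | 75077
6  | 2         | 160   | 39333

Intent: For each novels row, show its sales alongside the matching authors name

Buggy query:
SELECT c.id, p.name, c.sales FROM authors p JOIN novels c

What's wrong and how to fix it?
Bug: Missing join condition: each novels row is matched to all authors rows instead of just its own

Fix: Add ON c.author_id = p.id to the JOIN

Corrected query:
SELECT c.id, p.name, c.sales FROM authors p JOIN novels c ON c.author_id = p.id

Result:
id | name    | sales
---+---------+------
1  | Orwell  | 31332
2  | Borges  | 24448
3  | Atwood  | 21198
4  | Tolkien | 49204
5  | Tolkien | 75077
6  | Borges  | 39333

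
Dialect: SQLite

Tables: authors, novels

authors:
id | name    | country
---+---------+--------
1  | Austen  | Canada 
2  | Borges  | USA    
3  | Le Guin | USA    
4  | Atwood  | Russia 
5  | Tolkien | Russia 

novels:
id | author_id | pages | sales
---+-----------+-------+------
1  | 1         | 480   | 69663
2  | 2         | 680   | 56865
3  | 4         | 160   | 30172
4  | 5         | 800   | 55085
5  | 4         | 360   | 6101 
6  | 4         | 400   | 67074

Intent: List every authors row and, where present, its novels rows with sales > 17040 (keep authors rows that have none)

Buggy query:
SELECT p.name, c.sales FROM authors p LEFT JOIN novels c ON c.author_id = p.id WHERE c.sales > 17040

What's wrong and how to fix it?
Bug: Filtering c.sales in WHERE discards the NULL rows produced by LEFT JOIN, turning it into an inner join

Fix: Move the right-table condition into the ON clause so unmatched parents are kept

Corrected query:
SELECT p.name, c.sales FROM authors p LEFT JOIN novels c ON c.author_id = p.id AND c.sales > 17040

Result:
name    | sales
--------+------
Austen  | 69663
Borges  | 56865
Le Guin | NULL 
Atwood  | 30172
Atwood  | 67074
Tolkien | 55085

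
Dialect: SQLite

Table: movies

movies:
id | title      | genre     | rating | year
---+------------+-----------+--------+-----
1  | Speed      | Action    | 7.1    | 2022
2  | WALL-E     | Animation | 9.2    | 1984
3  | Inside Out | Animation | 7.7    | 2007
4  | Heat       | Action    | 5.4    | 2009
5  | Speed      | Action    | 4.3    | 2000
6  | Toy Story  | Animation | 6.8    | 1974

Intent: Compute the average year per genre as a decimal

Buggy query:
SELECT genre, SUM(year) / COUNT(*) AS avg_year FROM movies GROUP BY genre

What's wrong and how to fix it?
Bug: Both operands are integers, so '/' performs integer division and truncates

Fix: Multiply by 1.0 (or CAST to REAL) to force floating-point division

Corrected query:
SELECT genre, SUM(year) * 1.0 / COUNT(*) AS avg_year FROM movies GROUP BY genre

Result:
genre     | avg_year   
----------+------------
Action    | 2010.333333
Animation | 1988.333333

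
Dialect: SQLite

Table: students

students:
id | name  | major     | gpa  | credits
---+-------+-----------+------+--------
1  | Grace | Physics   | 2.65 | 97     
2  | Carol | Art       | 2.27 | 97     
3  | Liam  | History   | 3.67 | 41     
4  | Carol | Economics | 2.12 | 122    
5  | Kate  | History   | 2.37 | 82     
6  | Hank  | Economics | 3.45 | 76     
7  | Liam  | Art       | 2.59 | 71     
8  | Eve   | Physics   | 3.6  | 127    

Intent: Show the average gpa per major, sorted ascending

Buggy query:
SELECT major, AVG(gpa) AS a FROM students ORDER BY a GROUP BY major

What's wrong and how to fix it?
Bug: ORDER BY appears before GROUP BY; SQL clause order requires GROUP BY first

Fix: Reorder: SELECT … FROM … GROUP BY … ORDER BY …

Corrected query:
SELECT major, AVG(gpa) AS a FROM students GROUP BY major ORDER BY a

Result:
major     | a    
----------+------
Art       | 2.43 
Economics | 2.785
History   | 3.02 
Physics   | 3.125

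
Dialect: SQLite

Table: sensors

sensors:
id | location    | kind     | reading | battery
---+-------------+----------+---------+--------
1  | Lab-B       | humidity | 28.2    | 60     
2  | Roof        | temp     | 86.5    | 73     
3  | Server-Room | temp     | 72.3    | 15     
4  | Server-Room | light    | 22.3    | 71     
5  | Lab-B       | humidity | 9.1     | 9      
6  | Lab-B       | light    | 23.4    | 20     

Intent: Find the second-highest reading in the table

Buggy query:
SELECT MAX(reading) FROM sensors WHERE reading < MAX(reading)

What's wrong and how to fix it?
Bug: The inner MAX is an aggregate inside WHERE, which is not allowed

Fix: Put the inner MAX in a scalar subquery

Corrected query:
SELECT MAX(reading) FROM sensors WHERE reading < (SELECT MAX(reading) FROM sensors)

Result:
MAX(reading)
------------
72.3        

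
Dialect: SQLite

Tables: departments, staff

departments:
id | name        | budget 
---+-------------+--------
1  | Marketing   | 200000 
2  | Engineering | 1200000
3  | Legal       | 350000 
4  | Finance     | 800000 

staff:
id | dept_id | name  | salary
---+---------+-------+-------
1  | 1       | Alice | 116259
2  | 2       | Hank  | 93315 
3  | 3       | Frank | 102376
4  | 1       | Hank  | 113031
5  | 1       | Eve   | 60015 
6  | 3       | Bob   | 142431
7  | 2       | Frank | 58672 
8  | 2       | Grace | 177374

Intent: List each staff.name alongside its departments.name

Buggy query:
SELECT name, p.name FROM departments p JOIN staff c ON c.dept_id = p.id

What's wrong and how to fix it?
Bug: 'name' exists in both joined tables, so the database can't tell which one is meant

Fix: Qualify the column with its table alias (c.name)

Corrected query:
SELECT c.name, p.name FROM departments p JOIN staff c ON c.dept_id = p.id

Result:
name  | name       
------+------------
Alice | Marketing  
Hank  | Engineering
Frank | Legal      
Hank  | Marketing  
Eve   | Marketing  
Bob   | Legal      
Frank | Engineering
Grace | Engineering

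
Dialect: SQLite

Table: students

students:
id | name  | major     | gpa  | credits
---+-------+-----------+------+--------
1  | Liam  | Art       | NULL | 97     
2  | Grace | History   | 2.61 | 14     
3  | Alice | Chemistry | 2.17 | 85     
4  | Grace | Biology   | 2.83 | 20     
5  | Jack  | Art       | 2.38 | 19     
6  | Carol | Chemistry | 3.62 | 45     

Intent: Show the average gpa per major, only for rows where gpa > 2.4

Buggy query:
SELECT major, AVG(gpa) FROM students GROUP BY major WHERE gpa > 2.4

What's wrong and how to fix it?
Bug: WHERE cannot follow GROUP BY

Fix: Move the WHERE clause before GROUP BY

Corrected query:
SELECT major, AVG(gpa) FROM students WHERE gpa > 2.4 GROUP BY major

Result:
major     | AVG(gpa)
----------+---------
Biology   | 2.83    
Chemistry | 3.62    
History   | 2.61    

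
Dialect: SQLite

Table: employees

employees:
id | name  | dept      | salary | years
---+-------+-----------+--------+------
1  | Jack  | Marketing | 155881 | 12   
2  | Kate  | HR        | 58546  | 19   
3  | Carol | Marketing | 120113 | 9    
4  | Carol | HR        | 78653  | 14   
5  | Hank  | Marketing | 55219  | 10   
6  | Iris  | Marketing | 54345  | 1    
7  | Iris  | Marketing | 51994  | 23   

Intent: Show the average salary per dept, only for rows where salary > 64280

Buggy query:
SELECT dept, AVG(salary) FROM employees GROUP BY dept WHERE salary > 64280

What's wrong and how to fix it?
Bug: WHERE cannot follow GROUP BY

Fix: Move the WHERE clause before GROUP BY

Corrected query:
SELECT dept, AVG(salary) FROM employees WHERE salary > 64280 GROUP BY dept

Result:
dept      | AVG(salary)
----------+------------
HR        | 78653      
Marketing | 137997     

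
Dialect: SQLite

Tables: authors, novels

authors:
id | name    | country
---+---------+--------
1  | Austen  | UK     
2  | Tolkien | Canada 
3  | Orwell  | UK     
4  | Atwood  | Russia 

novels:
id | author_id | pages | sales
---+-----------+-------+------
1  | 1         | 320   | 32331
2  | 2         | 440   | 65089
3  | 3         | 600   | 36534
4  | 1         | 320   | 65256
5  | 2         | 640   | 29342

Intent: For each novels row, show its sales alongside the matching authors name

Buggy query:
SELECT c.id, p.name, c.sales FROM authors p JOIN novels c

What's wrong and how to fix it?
Bug: JOIN with no ON clause produces a cartesian product; every novels row pairs with every authors row

Fix: Specify the join condition linking the foreign key to the parent id

Corrected query:
SELECT c.id, p.name, c.sales FROM authors p JOIN novels c ON c.author_id = p.id

Result:
id | name    | sales
---+---------+------
1  | Austen  | 32331
2  | Tolkien | 65089
3  | Orwell  | 36534
4  | Austen  | 65256
5  | Tolkien | 29342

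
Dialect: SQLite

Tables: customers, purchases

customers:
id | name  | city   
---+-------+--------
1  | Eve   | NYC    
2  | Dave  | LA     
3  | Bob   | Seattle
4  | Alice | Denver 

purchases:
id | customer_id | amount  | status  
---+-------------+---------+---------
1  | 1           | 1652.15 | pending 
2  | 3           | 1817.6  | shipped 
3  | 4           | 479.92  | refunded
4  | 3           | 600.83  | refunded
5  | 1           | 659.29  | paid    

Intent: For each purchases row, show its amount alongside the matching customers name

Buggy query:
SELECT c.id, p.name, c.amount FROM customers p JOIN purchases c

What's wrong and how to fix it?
Bug: Missing join condition: each purchases row is matched to all customers rows instead of just its own

Fix: Add ON c.customer_id = p.id to the JOIN

Corrected query:
SELECT c.id, p.name, c.amount FROM customers p JOIN purchases c ON c.customer_id = p.id

Result:
id | name  | amount 
---+-------+--------
1  | Eve   | 1652.15
2  | Bob   | 1817.6 
3  | Alice | 479.92 
4  | Bob   | 600.83 
5  | Eve   | 659.29 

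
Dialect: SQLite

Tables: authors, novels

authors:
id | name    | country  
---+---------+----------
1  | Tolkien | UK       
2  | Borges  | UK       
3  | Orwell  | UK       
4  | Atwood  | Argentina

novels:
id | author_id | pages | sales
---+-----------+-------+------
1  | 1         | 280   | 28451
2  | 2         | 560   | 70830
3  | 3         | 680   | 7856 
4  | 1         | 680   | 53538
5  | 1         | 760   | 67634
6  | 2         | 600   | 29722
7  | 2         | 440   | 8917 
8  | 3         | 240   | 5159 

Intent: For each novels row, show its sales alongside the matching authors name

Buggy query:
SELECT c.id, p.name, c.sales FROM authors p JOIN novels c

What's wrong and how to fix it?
Bug: JOIN with no ON clause produces a cartesian product; every novels row pairs with every authors row

Fix: Specify the join condition linking the foreign key to the parent id

Corrected query:
SELECT c.id, p.name, c.sales FROM authors p JOIN novels c ON c.author_id = p.id

Result:
id | name    | sales
---+---------+------
1  | Tolkien | 28451
2  | Borges  | 70830
3  | Orwell  | 7856 
4  | Tolkien | 53538
5  | Tolkien | 67634
6  | Borges  | 29722
7  | Borges  | 8917 
8  | Orwell  | 5159 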